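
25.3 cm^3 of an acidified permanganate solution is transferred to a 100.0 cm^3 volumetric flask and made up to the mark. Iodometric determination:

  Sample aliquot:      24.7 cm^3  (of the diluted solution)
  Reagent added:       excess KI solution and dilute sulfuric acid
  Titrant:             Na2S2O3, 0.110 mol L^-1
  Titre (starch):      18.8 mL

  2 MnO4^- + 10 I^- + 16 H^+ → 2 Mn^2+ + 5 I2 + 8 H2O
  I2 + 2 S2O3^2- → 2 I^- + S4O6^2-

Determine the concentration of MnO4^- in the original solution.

n(S2O3^2-) = 0.0188 × 0.110 = 2.07 × 10^-3 mol
n(I2) = n(S2O3^2-)/2 = 1.03 × 10^-3 mol
From the 2:5 ratio, n(MnO4^-) in the aliquot = 2/5 × 1.03 × 10^-3 = 4.14 × 10^-4 mol
[MnO4^-]_dilute = 4.14 × 10^-4 / 0.0247 = 0.0167 mol/L
[MnO4^-]_original = 0.0167 × 100.0/25.3 = 0.0662 mol/L

0.0662 mol/L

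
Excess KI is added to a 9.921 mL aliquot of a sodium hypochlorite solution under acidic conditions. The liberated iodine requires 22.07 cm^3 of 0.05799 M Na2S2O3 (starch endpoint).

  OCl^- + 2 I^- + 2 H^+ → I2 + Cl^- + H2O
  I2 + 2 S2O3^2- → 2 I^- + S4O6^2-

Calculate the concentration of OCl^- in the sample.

0.06450 M

n(S2O3^2-) = 0.02207 × 0.05799 = 1.280 × 10^-3 mol
n(I2) = n(S2O3^2-)/2 = 6.399 × 10^-4 mol
n(OCl^-) in the aliquot = 6.399 × 10^-4 mol (1:1 ratio)
[OCl^-] = 6.399 × 10^-4 / 0.009921 = 0.06450 mol/L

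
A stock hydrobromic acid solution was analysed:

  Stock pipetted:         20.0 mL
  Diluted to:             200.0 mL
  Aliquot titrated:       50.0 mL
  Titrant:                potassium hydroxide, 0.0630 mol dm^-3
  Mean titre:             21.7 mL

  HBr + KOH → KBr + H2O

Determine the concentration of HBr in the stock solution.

n(KOH) = 0.0217 × 0.0630 = 1.37 × 10^-3 mol
n(HBr) in the aliquot = 1.37 × 10^-3 mol (1:1 ratio)
[HBr]_dilute = 1.37 × 10^-3 / 0.0500 = 0.0273 mol/L
Dilution factor = 200.0 / 20.0 = 10.00
[HBr]_stock = 0.0273 × 10.00 = 0.273 mol/L

0.273 mol/L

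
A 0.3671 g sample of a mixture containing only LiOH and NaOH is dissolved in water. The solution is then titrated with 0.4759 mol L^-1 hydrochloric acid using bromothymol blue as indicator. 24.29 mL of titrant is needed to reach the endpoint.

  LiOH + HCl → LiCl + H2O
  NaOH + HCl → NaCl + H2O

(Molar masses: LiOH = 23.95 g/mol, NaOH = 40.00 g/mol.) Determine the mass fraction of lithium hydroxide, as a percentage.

n(HCl) = 0.02429 × 0.4759 = 0.01156 mol
Let x = n(LiOH), y = n(NaOH).
Titrant: 1x + 1y = 0.01156;  mass: 23.95x + 40.00y = 0.3671
Solving, x = 5.937 × 10^-3 mol, y = 5.623 × 10^-3 mol
mass of LiOH = 5.937 × 10^-3 × 23.95 = 0.1422 g
% LiOH = 0.1422 / 0.3671 × 100 = 38.73 %

38.73 %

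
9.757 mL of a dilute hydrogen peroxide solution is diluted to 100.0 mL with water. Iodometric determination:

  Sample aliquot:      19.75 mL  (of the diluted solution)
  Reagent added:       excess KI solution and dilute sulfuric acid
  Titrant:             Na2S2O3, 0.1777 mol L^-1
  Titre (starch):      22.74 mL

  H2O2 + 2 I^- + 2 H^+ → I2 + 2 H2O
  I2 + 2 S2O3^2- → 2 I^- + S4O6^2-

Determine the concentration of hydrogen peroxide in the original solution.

n(S2O3^2-) = 0.02274 × 0.1777 = 4.041 × 10^-3 mol
n(I2) = n(S2O3^2-)/2 = 2.020 × 10^-3 mol
n(H2O2) in the aliquot = 2.020 × 10^-3 mol (1:1 ratio)
[H2O2]_dilute = 2.020 × 10^-3 / 0.01975 = 0.1023 mol/L
[H2O2]_original = 0.1023 × 100.0/9.757 = 1.048 mol/L

1.048 mol/L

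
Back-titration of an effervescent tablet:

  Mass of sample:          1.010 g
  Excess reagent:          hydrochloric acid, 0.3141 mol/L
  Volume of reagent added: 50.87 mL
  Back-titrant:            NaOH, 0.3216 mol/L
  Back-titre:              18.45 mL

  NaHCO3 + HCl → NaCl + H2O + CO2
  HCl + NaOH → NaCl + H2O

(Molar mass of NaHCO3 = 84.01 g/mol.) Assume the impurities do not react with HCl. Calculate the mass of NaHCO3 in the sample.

0.8439 g

n(HCl) added = 0.05087 × 0.3141 = 0.01598 mol
n(NaOH) used in back-titration = 0.01845 × 0.3216 = 5.934 × 10^-3 mol
n(HCl) left over = 5.934 × 10^-3 mol (1:1 ratio)
n(HCl) consumed by analyte = 0.01598 − 5.934 × 10^-3 = 0.01004 mol
n(NaHCO3) = 0.01004 mol (1:1 ratio)
mass of NaHCO3 = 0.01004 × 84.01 = 0.8439 g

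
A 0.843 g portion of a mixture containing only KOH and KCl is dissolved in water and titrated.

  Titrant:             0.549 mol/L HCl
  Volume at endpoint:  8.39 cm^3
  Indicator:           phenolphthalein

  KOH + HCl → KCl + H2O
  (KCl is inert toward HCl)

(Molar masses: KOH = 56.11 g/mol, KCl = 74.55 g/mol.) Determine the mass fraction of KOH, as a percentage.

n(HCl) = 0.00839 × 0.549 = 4.61 × 10^-3 mol
Let x = n(KOH), y = n(KCl).
Titrant: 1x = 4.61 × 10^-3;  mass: 56.11x + 74.55y = 0.843
Solving, x = 4.61 × 10^-3 mol, y = 7.84 × 10^-3 mol
mass of KOH = 4.61 × 10^-3 × 56.11 = 0.258 g
% KOH = 0.258 / 0.843 × 100 = 30.7 %

30.7 %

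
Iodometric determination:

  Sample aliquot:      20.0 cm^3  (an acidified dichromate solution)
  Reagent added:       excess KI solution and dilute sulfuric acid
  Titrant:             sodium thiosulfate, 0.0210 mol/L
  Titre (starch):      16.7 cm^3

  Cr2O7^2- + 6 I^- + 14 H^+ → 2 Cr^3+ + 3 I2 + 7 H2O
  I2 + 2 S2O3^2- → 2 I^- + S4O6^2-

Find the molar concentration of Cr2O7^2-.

0.00292 mol/L

n(S2O3^2-) = 0.0167 × 0.0210 = 3.51 × 10^-4 mol
n(I2) = n(S2O3^2-)/2 = 1.75 × 10^-4 mol
From the 1:3 ratio, n(Cr2O7^2-) in the aliquot = 1/3 × 1.75 × 10^-4 = 5.84 × 10^-5 mol
[Cr2O7^2-] = 5.84 × 10^-5 / 0.0200 = 0.00292 mol/L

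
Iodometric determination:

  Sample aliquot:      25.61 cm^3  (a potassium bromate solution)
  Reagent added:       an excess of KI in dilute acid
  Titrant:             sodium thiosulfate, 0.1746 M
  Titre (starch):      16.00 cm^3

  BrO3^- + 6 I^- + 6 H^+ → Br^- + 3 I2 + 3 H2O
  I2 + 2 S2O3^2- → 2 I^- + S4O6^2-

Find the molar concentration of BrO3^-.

0.01818 M

n(S2O3^2-) = 0.01600 × 0.1746 = 2.794 × 10^-3 mol
n(I2) = n(S2O3^2-)/2 = 1.397 × 10^-3 mol
From the 1:3 ratio, n(BrO3^-) in the aliquot = 1/3 × 1.397 × 10^-3 = 4.656 × 10^-4 mol
[BrO3^-] = 4.656 × 10^-4 / 0.02561 = 0.01818 mol/L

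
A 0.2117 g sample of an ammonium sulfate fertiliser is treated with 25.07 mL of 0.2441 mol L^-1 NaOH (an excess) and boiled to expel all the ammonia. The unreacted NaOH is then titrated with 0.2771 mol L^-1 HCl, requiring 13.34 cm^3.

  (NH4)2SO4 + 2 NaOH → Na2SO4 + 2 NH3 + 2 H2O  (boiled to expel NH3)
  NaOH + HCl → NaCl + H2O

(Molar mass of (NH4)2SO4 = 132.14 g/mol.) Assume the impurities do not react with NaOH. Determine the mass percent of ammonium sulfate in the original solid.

75.62 %

n(NaOH) added = 0.02507 × 0.2441 = 6.120 × 10^-3 mol
n(HCl) used in back-titration = 0.01334 × 0.2771 = 3.697 × 10^-3 mol
n(NaOH) left over = 3.697 × 10^-3 mol (1:1 ratio)
n(NaOH) consumed by analyte = 6.120 × 10^-3 − 3.697 × 10^-3 = 2.423 × 10^-3 mol
From the 1:2 ratio, n((NH4)2SO4) = 1/2 × 2.423 × 10^-3 = 1.212 × 10^-3 mol
mass of (NH4)2SO4 = 1.212 × 10^-3 × 132.14 = 0.1601 g
% (NH4)2SO4 = 0.1601 / 0.2117 × 100 = 75.62 %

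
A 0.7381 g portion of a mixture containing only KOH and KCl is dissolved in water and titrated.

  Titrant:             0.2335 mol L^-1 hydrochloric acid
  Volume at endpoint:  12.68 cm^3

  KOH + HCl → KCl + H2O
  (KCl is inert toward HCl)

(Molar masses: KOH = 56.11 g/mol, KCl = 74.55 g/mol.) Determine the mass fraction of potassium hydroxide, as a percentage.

n(HCl) = 0.01268 × 0.2335 = 2.961 × 10^-3 mol
Let x = n(KOH), y = n(KCl).
Titrant: 1x = 2.961 × 10^-3;  mass: 56.11x + 74.55y = 0.7381
Solving, x = 2.961 × 10^-3 mol, y = 7.672 × 10^-3 mol
mass of KOH = 2.961 × 10^-3 × 56.11 = 0.1661 g
% KOH = 0.1661 / 0.7381 × 100 = 22.51 %

22.51 %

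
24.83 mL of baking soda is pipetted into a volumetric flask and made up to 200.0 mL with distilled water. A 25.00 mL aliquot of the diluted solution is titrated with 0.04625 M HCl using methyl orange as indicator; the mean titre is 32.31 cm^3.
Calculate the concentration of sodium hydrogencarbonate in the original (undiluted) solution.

NaHCO3 + HCl → NaCl + H2O + CO2
n(HCl) = 0.03231 × 0.04625 = 1.494 × 10^-3 mol
n(NaHCO3) in the aliquot = 1.494 × 10^-3 mol (1:1 ratio)
[NaHCO3]_dilute = 1.494 × 10^-3 / 0.02500 = 0.05977 mol/L
Dilution factor = 200.0 / 24.83 = 8.055
[NaHCO3]_stock = 0.05977 × 8.055 = 0.4815 mol/L

0.4815 M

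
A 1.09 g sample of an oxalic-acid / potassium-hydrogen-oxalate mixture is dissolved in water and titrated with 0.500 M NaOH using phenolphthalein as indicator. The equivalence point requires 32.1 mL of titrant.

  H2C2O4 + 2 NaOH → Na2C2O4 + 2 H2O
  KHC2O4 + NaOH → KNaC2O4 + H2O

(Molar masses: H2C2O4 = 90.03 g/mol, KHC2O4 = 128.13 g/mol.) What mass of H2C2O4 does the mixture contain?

0.523 g

n(NaOH) = 0.0321 × 0.500 = 0.0161 mol
Let x = n(H2C2O4), y = n(KHC2O4).
Titrant: 2x + 1y = 0.0161;  mass: 90.03x + 128.13y = 1.09
Solving, x = 5.81 × 10^-3 mol, y = 4.42 × 10^-3 mol
mass of H2C2O4 = 5.81 × 10^-3 × 90.03 = 0.523 g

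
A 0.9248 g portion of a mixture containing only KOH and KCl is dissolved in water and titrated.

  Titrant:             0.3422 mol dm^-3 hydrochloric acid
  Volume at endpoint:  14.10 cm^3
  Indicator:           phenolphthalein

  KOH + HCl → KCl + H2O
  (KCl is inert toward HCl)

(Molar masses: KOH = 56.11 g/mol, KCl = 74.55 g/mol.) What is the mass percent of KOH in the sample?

n(HCl) = 0.01410 × 0.3422 = 4.825 × 10^-3 mol
Let x = n(KOH), y = n(KCl).
Titrant: 1x = 4.825 × 10^-3;  mass: 56.11x + 74.55y = 0.9248
Solving, x = 4.825 × 10^-3 mol, y = 8.774 × 10^-3 mol
mass of KOH = 4.825 × 10^-3 × 56.11 = 0.2707 g
% KOH = 0.2707 / 0.9248 × 100 = 29.27 %

29.27 %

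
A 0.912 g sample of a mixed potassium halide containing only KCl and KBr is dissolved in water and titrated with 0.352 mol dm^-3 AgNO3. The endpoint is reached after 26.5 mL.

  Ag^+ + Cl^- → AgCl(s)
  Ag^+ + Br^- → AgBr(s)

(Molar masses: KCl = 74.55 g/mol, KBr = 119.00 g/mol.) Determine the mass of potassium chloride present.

n(AgNO3) = 0.0265 × 0.352 = 9.33 × 10^-3 mol
Let x = n(KCl), y = n(KBr).
Titrant: 1x + 1y = 9.33 × 10^-3;  mass: 74.55x + 119.00y = 0.912
Solving, x = 4.46 × 10^-3 mol, y = 4.87 × 10^-3 mol
mass of KCl = 4.46 × 10^-3 × 74.55 = 0.332 g

0.332 g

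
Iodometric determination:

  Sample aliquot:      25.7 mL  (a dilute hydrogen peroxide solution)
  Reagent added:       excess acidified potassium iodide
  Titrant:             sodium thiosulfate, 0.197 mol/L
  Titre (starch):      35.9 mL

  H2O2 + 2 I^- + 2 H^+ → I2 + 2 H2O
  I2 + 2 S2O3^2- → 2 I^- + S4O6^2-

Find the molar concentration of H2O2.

0.138 mol/L

n(S2O3^2-) = 0.0359 × 0.197 = 7.07 × 10^-3 mol
n(I2) = n(S2O3^2-)/2 = 3.54 × 10^-3 mol
n(H2O2) in the aliquot = 3.54 × 10^-3 mol (1:1 ratio)
[H2O2] = 3.54 × 10^-3 / 0.0257 = 0.138 mol/L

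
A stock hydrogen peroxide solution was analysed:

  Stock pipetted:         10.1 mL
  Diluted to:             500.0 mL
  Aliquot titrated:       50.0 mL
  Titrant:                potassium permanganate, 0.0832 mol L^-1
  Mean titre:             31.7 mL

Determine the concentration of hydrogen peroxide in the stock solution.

2 MnO4^- + 5 H2O2 + 6 H^+ → 2 Mn^2+ + 5 O2 + 8 H2O
n(KMnO4) = 0.0317 × 0.0832 = 2.64 × 10^-3 mol
From the 5:2 ratio, n(H2O2) in the aliquot = 5/2 × 2.64 × 10^-3 = 6.59 × 10^-3 mol
[H2O2]_dilute = 6.59 × 10^-3 / 0.0500 = 0.132 mol/L
Dilution factor = 500.0 / 10.1 = 49.50
[H2O2]_stock = 0.132 × 49.50 = 6.53 mol/L

6.53 mol/L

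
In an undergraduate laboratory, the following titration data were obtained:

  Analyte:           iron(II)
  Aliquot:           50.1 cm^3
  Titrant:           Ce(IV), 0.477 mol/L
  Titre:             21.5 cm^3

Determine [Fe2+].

0.205 mol/L

Ce^4+ + Fe^2+ → Ce^3+ + Fe^3+
n(Ce4+) = 0.0215 L × 0.477 mol/L = 0.0103 mol
n(Fe2+) = 0.0103 mol (1:1 mole ratio)
[Fe2+] = 0.0103 mol / 0.0501 L = 0.205 mol/L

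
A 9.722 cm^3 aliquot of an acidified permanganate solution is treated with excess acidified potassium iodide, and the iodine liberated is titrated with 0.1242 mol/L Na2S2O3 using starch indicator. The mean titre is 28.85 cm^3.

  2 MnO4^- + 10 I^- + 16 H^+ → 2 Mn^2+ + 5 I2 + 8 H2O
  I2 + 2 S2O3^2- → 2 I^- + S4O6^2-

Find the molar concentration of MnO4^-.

n(S2O3^2-) = 0.02885 × 0.1242 = 3.583 × 10^-3 mol
n(I2) = n(S2O3^2-)/2 = 1.792 × 10^-3 mol
From the 2:5 ratio, n(MnO4^-) in the aliquot = 2/5 × 1.792 × 10^-3 = 7.166 × 10^-4 mol
[MnO4^-] = 7.166 × 10^-4 / 0.009722 = 0.07371 mol/L

0.07371 mol/L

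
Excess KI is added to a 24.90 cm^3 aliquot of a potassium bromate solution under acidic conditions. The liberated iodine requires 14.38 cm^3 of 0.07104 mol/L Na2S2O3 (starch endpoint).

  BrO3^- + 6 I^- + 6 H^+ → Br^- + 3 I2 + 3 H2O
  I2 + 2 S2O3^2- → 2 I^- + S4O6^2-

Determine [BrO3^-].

n(S2O3^2-) = 0.01438 × 0.07104 = 1.022 × 10^-3 mol
n(I2) = n(S2O3^2-)/2 = 5.108 × 10^-4 mol
From the 1:3 ratio, n(BrO3^-) in the aliquot = 1/3 × 5.108 × 10^-4 = 1.703 × 10^-4 mol
[BrO3^-] = 1.703 × 10^-4 / 0.02490 = 0.006838 mol/L

0.006838 mol/L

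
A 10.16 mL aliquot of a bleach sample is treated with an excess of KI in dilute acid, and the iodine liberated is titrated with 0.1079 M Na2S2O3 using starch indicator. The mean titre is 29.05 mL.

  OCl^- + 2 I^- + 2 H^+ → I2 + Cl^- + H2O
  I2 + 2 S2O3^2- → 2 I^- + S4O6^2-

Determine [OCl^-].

n(S2O3^2-) = 0.02905 × 0.1079 = 3.134 × 10^-3 mol
n(I2) = n(S2O3^2-)/2 = 1.567 × 10^-3 mol
n(OCl^-) in the aliquot = 1.567 × 10^-3 mol (1:1 ratio)
[OCl^-] = 1.567 × 10^-3 / 0.01016 = 0.1543 mol/L

0.1543 M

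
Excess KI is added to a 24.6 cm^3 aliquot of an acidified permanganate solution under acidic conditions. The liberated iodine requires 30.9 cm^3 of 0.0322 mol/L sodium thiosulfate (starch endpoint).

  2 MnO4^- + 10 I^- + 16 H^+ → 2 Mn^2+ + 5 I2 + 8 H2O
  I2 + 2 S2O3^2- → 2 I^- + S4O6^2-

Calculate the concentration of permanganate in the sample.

0.00809 mol/L

n(S2O3^2-) = 0.0309 × 0.0322 = 9.95 × 10^-4 mol
n(I2) = n(S2O3^2-)/2 = 4.97 × 10^-4 mol
From the 2:5 ratio, n(MnO4^-) in the aliquot = 2/5 × 4.97 × 10^-4 = 1.99 × 10^-4 mol
[MnO4^-] = 1.99 × 10^-4 / 0.0246 = 0.00809 mol/L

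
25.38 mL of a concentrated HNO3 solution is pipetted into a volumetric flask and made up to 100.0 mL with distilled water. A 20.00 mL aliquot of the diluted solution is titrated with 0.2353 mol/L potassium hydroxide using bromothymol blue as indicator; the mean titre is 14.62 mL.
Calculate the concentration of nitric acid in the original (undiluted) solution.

0.6777 mol/L

HNO3 + KOH → KNO3 + H2O
n(KOH) = 0.01462 × 0.2353 = 3.440 × 10^-3 mol
n(HNO3) in the aliquot = 3.440 × 10^-3 mol (1:1 ratio)
[HNO3]_dilute = 3.440 × 10^-3 / 0.02000 = 0.1720 mol/L
Dilution factor = 100.0 / 25.38 = 3.940
[HNO3]_stock = 0.1720 × 3.940 = 0.6777 mol/L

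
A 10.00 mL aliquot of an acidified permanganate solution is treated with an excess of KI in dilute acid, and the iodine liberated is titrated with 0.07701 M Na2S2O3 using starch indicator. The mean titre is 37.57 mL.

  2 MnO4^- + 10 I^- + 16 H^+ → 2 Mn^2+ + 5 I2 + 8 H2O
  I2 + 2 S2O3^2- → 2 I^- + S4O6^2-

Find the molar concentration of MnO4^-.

n(S2O3^2-) = 0.03757 × 0.07701 = 2.893 × 10^-3 mol
n(I2) = n(S2O3^2-)/2 = 1.447 × 10^-3 mol
From the 2:5 ratio, n(MnO4^-) in the aliquot = 2/5 × 1.447 × 10^-3 = 5.787 × 10^-4 mol
[MnO4^-] = 5.787 × 10^-4 / 0.01000 = 0.05787 mol/L

0.05787 M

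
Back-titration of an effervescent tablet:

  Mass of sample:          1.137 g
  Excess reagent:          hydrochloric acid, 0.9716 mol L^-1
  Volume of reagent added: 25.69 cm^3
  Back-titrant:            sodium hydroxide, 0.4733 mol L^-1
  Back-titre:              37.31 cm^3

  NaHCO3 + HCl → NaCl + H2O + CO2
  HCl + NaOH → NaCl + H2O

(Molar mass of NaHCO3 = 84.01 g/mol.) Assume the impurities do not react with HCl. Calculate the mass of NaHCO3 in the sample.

0.6134 g

n(HCl) added = 0.02569 × 0.9716 = 0.02496 mol
n(NaOH) used in back-titration = 0.03731 × 0.4733 = 0.01766 mol
n(HCl) left over = 0.01766 mol (1:1 ratio)
n(HCl) consumed by analyte = 0.02496 − 0.01766 = 7.302 × 10^-3 mol
n(NaHCO3) = 7.302 × 10^-3 mol (1:1 ratio)
mass of NaHCO3 = 7.302 × 10^-3 × 84.01 = 0.6134 g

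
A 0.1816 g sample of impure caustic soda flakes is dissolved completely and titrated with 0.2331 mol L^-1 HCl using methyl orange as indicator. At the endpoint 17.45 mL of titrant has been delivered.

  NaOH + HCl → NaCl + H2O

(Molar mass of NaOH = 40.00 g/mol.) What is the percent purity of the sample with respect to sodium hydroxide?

89.59 %

n(HCl) = 0.01745 L × 0.2331 mol/L = 4.068 × 10^-3 mol
n(NaOH) = 4.068 × 10^-3 mol (1:1 ratio)
mass of NaOH = 4.068 × 10^-3 × 40.00 g/mol = 0.1627 g
% NaOH = 0.1627 / 0.1816 × 100 = 89.59 %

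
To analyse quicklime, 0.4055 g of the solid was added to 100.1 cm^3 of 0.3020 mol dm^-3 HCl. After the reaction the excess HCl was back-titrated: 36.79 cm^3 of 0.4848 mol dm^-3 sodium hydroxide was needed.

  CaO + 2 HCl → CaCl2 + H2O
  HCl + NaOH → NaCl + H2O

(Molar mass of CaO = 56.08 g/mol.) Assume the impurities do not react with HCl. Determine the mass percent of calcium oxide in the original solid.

n(HCl) added = 0.1001 × 0.3020 = 0.03023 mol
n(NaOH) used in back-titration = 0.03679 × 0.4848 = 0.01784 mol
n(HCl) left over = 0.01784 mol (1:1 ratio)
n(HCl) consumed by analyte = 0.03023 − 0.01784 = 0.01239 mol
From the 1:2 ratio, n(CaO) = 1/2 × 0.01239 = 6.197 × 10^-3 mol
mass of CaO = 6.197 × 10^-3 × 56.08 = 0.3475 g
% CaO = 0.3475 / 0.4055 × 100 = 85.71 %

85.71 %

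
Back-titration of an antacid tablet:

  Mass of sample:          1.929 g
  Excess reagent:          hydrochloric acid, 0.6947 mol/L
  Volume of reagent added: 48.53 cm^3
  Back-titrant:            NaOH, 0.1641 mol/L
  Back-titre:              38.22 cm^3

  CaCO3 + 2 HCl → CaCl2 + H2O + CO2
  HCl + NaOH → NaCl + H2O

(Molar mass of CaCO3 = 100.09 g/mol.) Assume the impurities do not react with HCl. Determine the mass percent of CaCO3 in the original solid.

71.19 %

n(HCl) added = 0.04853 × 0.6947 = 0.03371 mol
n(NaOH) used in back-titration = 0.03822 × 0.1641 = 6.272 × 10^-3 mol
n(HCl) left over = 6.272 × 10^-3 mol (1:1 ratio)
n(HCl) consumed by analyte = 0.03371 − 6.272 × 10^-3 = 0.02744 mol
From the 1:2 ratio, n(CaCO3) = 1/2 × 0.02744 = 0.01372 mol
mass of CaCO3 = 0.01372 × 100.09 = 1.373 g
% CaCO3 = 1.373 / 1.929 × 100 = 71.19 %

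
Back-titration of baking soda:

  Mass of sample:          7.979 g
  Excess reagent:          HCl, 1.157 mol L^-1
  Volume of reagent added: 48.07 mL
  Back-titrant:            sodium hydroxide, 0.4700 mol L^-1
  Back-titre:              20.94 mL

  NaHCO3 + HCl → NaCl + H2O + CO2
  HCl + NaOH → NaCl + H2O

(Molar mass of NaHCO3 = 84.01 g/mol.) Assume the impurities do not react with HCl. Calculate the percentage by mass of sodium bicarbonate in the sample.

48.20 %

n(HCl) added = 0.04807 × 1.157 = 0.05562 mol
n(NaOH) used in back-titration = 0.02094 × 0.4700 = 9.842 × 10^-3 mol
n(HCl) left over = 9.842 × 10^-3 mol (1:1 ratio)
n(HCl) consumed by analyte = 0.05562 − 9.842 × 10^-3 = 0.04578 mol
n(NaHCO3) = 0.04578 mol (1:1 ratio)
mass of NaHCO3 = 0.04578 × 84.01 = 3.846 g
% NaHCO3 = 3.846 / 7.979 × 100 = 48.20 %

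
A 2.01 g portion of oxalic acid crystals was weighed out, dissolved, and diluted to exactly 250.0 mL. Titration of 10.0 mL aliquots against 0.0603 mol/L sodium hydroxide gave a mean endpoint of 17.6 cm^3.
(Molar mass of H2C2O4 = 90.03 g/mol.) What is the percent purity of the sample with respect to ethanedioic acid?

H2C2O4 + 2 NaOH → Na2C2O4 + 2 H2O
n(NaOH) per titration = 0.0176 × 0.0603 = 1.06 × 10^-3 mol
From the 1:2 ratio, n(H2C2O4) in each aliquot = 1/2 × 1.06 × 10^-3 = 5.31 × 10^-4 mol
n(H2C2O4) in the whole flask = 5.31 × 10^-4 × 250.0/10.0 = 0.0133 mol
mass of H2C2O4 = 0.0133 × 90.03 = 1.19 g
% H2C2O4 = 1.19 / 2.01 × 100 = 59.4 %

59.4 %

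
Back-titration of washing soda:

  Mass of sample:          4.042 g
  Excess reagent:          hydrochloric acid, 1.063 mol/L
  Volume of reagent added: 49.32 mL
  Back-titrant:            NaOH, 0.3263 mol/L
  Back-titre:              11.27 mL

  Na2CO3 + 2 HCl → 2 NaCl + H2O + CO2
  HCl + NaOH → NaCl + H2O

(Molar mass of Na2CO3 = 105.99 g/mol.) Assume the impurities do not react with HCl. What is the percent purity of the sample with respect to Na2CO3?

63.92 %

n(HCl) added = 0.04932 × 1.063 = 0.05243 mol
n(NaOH) used in back-titration = 0.01127 × 0.3263 = 3.677 × 10^-3 mol
n(HCl) left over = 3.677 × 10^-3 mol (1:1 ratio)
n(HCl) consumed by analyte = 0.05243 − 3.677 × 10^-3 = 0.04875 mol
From the 1:2 ratio, n(Na2CO3) = 1/2 × 0.04875 = 0.02437 mol
mass of Na2CO3 = 0.02437 × 105.99 = 2.583 g
% Na2CO3 = 2.583 / 4.042 × 100 = 63.92 %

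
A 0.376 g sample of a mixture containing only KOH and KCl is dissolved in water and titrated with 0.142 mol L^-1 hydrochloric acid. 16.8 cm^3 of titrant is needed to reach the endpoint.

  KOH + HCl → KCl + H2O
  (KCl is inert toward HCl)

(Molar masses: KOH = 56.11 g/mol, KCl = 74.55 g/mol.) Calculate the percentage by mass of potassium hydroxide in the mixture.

n(HCl) = 0.0168 × 0.142 = 2.39 × 10^-3 mol
Let x = n(KOH), y = n(KCl).
Titrant: 1x = 2.39 × 10^-3;  mass: 56.11x + 74.55y = 0.376
Solving, x = 2.39 × 10^-3 mol, y = 3.25 × 10^-3 mol
mass of KOH = 2.39 × 10^-3 × 56.11 = 0.134 g
% KOH = 0.134 / 0.376 × 100 = 35.6 %

35.6 %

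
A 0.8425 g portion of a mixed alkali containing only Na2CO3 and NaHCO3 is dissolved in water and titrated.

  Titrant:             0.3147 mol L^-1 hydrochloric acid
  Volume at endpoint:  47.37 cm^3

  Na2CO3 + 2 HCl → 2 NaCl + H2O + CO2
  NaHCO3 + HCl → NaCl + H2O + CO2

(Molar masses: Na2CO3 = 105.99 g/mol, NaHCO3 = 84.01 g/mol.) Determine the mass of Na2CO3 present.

0.7003 g

n(HCl) = 0.04737 × 0.3147 = 0.01491 mol
Let x = n(Na2CO3), y = n(NaHCO3).
Titrant: 2x + 1y = 0.01491;  mass: 105.99x + 84.01y = 0.8425
Solving, x = 6.608 × 10^-3 mol, y = 1.692 × 10^-3 mol
mass of Na2CO3 = 6.608 × 10^-3 × 105.99 = 0.7003 g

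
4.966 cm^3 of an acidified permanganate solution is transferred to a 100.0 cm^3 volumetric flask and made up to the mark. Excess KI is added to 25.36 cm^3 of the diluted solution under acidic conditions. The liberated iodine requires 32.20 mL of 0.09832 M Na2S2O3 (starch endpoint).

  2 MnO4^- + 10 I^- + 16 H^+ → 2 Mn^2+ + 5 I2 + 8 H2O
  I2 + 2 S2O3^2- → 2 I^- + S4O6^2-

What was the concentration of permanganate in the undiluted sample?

n(S2O3^2-) = 0.03220 × 0.09832 = 3.166 × 10^-3 mol
n(I2) = n(S2O3^2-)/2 = 1.583 × 10^-3 mol
From the 2:5 ratio, n(MnO4^-) in the aliquot = 2/5 × 1.583 × 10^-3 = 6.332 × 10^-4 mol
[MnO4^-]_dilute = 6.332 × 10^-4 / 0.02536 = 0.02497 mol/L
[MnO4^-]_original = 0.02497 × 100.0/4.966 = 0.5028 mol/L

0.5028 M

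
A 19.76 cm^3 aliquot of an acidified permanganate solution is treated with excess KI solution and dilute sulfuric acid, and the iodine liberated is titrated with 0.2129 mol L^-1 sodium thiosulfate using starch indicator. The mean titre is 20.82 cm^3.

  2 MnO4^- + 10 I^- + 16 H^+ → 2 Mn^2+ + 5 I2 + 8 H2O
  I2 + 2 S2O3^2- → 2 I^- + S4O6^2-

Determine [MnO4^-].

0.04486 mol/L

n(S2O3^2-) = 0.02082 × 0.2129 = 4.433 × 10^-3 mol
n(I2) = n(S2O3^2-)/2 = 2.216 × 10^-3 mol
From the 2:5 ratio, n(MnO4^-) in the aliquot = 2/5 × 2.216 × 10^-3 = 8.865 × 10^-4 mol
[MnO4^-] = 8.865 × 10^-4 / 0.01976 = 0.04486 mol/L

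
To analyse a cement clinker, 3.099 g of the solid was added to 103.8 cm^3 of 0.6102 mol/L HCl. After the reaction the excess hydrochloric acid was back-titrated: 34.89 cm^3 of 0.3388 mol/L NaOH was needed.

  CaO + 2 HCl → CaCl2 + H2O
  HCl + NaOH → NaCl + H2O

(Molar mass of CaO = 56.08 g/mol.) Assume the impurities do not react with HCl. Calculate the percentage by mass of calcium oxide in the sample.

46.61 %

n(HCl) added = 0.1038 × 0.6102 = 0.06334 mol
n(NaOH) used in back-titration = 0.03489 × 0.3388 = 0.01182 mol
n(HCl) left over = 0.01182 mol (1:1 ratio)
n(HCl) consumed by analyte = 0.06334 − 0.01182 = 0.05152 mol
From the 1:2 ratio, n(CaO) = 1/2 × 0.05152 = 0.02576 mol
mass of CaO = 0.02576 × 56.08 = 1.445 g
% CaO = 1.445 / 3.099 × 100 = 46.61 %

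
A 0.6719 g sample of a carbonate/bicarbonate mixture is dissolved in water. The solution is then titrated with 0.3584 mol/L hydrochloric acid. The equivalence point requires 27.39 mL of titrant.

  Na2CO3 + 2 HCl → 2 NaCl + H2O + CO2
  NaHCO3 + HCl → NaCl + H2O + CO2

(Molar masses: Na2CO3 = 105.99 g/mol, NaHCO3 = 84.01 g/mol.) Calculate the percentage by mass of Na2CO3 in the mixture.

n(HCl) = 0.02739 × 0.3584 = 9.817 × 10^-3 mol
Let x = n(Na2CO3), y = n(NaHCO3).
Titrant: 2x + 1y = 9.817 × 10^-3;  mass: 105.99x + 84.01y = 0.6719
Solving, x = 2.463 × 10^-3 mol, y = 4.890 × 10^-3 mol
mass of Na2CO3 = 2.463 × 10^-3 × 105.99 = 0.2611 g
% Na2CO3 = 0.2611 / 0.6719 × 100 = 38.86 %

38.86 %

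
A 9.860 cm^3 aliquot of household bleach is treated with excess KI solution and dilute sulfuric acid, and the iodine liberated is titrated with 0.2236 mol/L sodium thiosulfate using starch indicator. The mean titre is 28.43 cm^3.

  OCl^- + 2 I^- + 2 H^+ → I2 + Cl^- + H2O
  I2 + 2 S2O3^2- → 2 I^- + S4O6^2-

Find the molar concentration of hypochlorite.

n(S2O3^2-) = 0.02843 × 0.2236 = 6.357 × 10^-3 mol
n(I2) = n(S2O3^2-)/2 = 3.178 × 10^-3 mol
n(OCl^-) in the aliquot = 3.178 × 10^-3 mol (1:1 ratio)
[OCl^-] = 3.178 × 10^-3 / 0.009860 = 0.3224 mol/L

0.3224 mol/L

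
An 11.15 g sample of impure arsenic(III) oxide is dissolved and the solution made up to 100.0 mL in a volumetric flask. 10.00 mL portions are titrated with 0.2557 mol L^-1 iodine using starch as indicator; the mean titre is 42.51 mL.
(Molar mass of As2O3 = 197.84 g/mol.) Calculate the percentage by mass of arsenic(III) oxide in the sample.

As2O3 + 2 I2 + 2 H2O → As2O5 + 4 HI
n(I2) per titration = 0.04251 × 0.2557 = 0.01087 mol
From the 1:2 ratio, n(As2O3) in each aliquot = 1/2 × 0.01087 = 5.435 × 10^-3 mol
n(As2O3) in the whole flask = 5.435 × 10^-3 × 100.0/10.00 = 0.05435 mol
mass of As2O3 = 0.05435 × 197.84 = 10.75 g
% As2O3 = 10.75 / 11.15 × 100 = 96.43 %

96.43 %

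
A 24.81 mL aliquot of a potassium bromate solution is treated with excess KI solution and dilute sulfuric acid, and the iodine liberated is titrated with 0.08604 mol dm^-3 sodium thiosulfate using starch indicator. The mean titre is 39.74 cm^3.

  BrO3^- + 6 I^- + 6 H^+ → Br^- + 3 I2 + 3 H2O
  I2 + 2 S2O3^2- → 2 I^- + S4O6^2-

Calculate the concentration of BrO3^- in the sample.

n(S2O3^2-) = 0.03974 × 0.08604 = 3.419 × 10^-3 mol
n(I2) = n(S2O3^2-)/2 = 1.710 × 10^-3 mol
From the 1:3 ratio, n(BrO3^-) in the aliquot = 1/3 × 1.710 × 10^-3 = 5.699 × 10^-4 mol
[BrO3^-] = 5.699 × 10^-4 / 0.02481 = 0.02297 mol/L

0.02297 mol/L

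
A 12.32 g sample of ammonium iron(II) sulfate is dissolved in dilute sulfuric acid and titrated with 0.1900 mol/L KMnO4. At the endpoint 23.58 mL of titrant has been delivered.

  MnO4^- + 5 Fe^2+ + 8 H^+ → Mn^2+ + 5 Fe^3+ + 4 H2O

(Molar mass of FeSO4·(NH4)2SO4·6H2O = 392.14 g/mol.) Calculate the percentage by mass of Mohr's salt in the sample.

n(KMnO4) = 0.02358 L × 0.1900 mol/L = 4.480 × 10^-3 mol
From the 5:1 ratio, n(FeSO4·(NH4)2SO4·6H2O) = 5/1 × 4.480 × 10^-3 = 0.02240 mol
mass of FeSO4·(NH4)2SO4·6H2O = 0.02240 × 392.14 g/mol = 8.784 g
% FeSO4·(NH4)2SO4·6H2O = 8.784 / 12.32 × 100 = 71.30 %

71.30 %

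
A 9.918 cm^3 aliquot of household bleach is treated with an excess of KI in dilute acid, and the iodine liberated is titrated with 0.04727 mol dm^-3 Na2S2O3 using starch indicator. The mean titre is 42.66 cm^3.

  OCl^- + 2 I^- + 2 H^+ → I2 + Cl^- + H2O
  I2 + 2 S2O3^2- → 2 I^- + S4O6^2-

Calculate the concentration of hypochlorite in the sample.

n(S2O3^2-) = 0.04266 × 0.04727 = 2.017 × 10^-3 mol
n(I2) = n(S2O3^2-)/2 = 1.008 × 10^-3 mol
n(OCl^-) in the aliquot = 1.008 × 10^-3 mol (1:1 ratio)
[OCl^-] = 1.008 × 10^-3 / 0.009918 = 0.1017 mol/L

0.1017 mol/L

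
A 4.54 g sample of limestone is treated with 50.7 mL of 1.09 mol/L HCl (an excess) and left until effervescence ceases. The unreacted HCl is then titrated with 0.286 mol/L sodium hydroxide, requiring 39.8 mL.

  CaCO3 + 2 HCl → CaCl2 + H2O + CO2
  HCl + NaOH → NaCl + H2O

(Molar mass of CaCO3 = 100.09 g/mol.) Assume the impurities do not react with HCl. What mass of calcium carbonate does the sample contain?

n(HCl) added = 0.0507 × 1.09 = 0.0553 mol
n(NaOH) used in back-titration = 0.0398 × 0.286 = 0.0114 mol
n(HCl) left over = 0.0114 mol (1:1 ratio)
n(HCl) consumed by analyte = 0.0553 − 0.0114 = 0.0439 mol
From the 1:2 ratio, n(CaCO3) = 1/2 × 0.0439 = 0.0219 mol
mass of CaCO3 = 0.0219 × 100.09 = 2.20 g

2.20 g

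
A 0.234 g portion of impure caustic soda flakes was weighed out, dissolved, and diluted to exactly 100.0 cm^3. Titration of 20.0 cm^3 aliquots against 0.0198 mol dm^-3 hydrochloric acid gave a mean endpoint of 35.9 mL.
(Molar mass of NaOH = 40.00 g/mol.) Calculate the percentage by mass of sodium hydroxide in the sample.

NaOH + HCl → NaCl + H2O
n(HCl) per titration = 0.0359 × 0.0198 = 7.11 × 10^-4 mol
n(NaOH) in each aliquot = 7.11 × 10^-4 mol (1:1 ratio)
n(NaOH) in the whole flask = 7.11 × 10^-4 × 100.0/20.0 = 3.55 × 10^-3 mol
mass of NaOH = 3.55 × 10^-3 × 40.00 = 0.142 g
% NaOH = 0.142 / 0.234 × 100 = 60.8 %

60.8 %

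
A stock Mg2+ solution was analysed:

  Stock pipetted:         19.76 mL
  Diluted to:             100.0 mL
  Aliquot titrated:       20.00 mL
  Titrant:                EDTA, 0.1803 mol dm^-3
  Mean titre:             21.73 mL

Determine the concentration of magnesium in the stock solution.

Mg^2+ + EDTA^4- → [Mg(EDTA)]^2-
n(EDTA) = 0.02173 × 0.1803 = 3.918 × 10^-3 mol
n(Mg2+) in the aliquot = 3.918 × 10^-3 mol (1:1 ratio)
[Mg2+]_dilute = 3.918 × 10^-3 / 0.02000 = 0.1959 mol/L
Dilution factor = 100.0 / 19.76 = 5.061
[Mg2+]_stock = 0.1959 × 5.061 = 0.9914 mol/L

0.9914 mol/L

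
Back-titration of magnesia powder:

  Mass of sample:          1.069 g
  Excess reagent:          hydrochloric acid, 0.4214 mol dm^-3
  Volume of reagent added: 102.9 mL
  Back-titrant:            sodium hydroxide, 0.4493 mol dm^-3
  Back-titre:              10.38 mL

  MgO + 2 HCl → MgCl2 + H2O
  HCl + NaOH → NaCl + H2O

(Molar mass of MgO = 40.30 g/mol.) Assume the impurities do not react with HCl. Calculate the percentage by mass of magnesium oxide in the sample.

72.94 %

n(HCl) added = 0.1029 × 0.4214 = 0.04336 mol
n(NaOH) used in back-titration = 0.01038 × 0.4493 = 4.664 × 10^-3 mol
n(HCl) left over = 4.664 × 10^-3 mol (1:1 ratio)
n(HCl) consumed by analyte = 0.04336 − 4.664 × 10^-3 = 0.03870 mol
From the 1:2 ratio, n(MgO) = 1/2 × 0.03870 = 0.01935 mol
mass of MgO = 0.01935 × 40.30 = 0.7798 g
% MgO = 0.7798 / 1.069 × 100 = 72.94 %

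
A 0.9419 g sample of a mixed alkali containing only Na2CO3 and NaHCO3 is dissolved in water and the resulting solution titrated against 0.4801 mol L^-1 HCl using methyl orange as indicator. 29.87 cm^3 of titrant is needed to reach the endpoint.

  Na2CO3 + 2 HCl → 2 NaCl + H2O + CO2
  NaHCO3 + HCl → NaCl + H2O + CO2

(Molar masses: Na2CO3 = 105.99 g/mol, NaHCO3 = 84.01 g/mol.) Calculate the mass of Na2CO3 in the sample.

n(HCl) = 0.02987 × 0.4801 = 0.01434 mol
Let x = n(Na2CO3), y = n(NaHCO3).
Titrant: 2x + 1y = 0.01434;  mass: 105.99x + 84.01y = 0.9419
Solving, x = 4.238 × 10^-3 mol, y = 5.866 × 10^-3 mol
mass of Na2CO3 = 4.238 × 10^-3 × 105.99 = 0.4491 g

0.4491 g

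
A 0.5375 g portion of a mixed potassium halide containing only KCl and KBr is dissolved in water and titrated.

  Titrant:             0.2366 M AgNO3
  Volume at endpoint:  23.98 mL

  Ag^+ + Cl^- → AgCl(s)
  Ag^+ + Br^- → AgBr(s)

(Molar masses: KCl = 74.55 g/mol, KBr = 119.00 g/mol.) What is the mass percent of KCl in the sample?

42.96 %

n(AgNO3) = 0.02398 × 0.2366 = 5.674 × 10^-3 mol
Let x = n(KCl), y = n(KBr).
Titrant: 1x + 1y = 5.674 × 10^-3;  mass: 74.55x + 119.00y = 0.5375
Solving, x = 3.097 × 10^-3 mol, y = 2.577 × 10^-3 mol
mass of KCl = 3.097 × 10^-3 × 74.55 = 0.2309 g
% KCl = 0.2309 / 0.5375 × 100 = 42.96 %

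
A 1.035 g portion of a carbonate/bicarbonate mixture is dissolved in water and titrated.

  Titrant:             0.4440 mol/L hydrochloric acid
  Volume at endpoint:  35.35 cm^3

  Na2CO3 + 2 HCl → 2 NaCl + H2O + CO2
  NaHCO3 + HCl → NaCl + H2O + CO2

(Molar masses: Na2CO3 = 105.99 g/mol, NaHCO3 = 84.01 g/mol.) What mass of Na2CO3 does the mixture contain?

0.4845 g

n(HCl) = 0.03535 × 0.4440 = 0.01570 mol
Let x = n(Na2CO3), y = n(NaHCO3).
Titrant: 2x + 1y = 0.01570;  mass: 105.99x + 84.01y = 1.035
Solving, x = 4.572 × 10^-3 mol, y = 6.552 × 10^-3 mol
mass of Na2CO3 = 4.572 × 10^-3 × 105.99 = 0.4845 g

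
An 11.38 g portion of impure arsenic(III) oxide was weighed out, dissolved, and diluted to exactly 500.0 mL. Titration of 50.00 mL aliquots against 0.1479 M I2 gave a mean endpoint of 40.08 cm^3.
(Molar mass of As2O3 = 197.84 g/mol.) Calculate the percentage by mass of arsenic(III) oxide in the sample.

51.53 %

As2O3 + 2 I2 + 2 H2O → As2O5 + 4 HI
n(I2) per titration = 0.04008 × 0.1479 = 5.928 × 10^-3 mol
From the 1:2 ratio, n(As2O3) in each aliquot = 1/2 × 5.928 × 10^-3 = 2.964 × 10^-3 mol
n(As2O3) in the whole flask = 2.964 × 10^-3 × 500.0/50.00 = 0.02964 mol
mass of As2O3 = 0.02964 × 197.84 = 5.864 g
% As2O3 = 5.864 / 11.38 × 100 = 51.53 %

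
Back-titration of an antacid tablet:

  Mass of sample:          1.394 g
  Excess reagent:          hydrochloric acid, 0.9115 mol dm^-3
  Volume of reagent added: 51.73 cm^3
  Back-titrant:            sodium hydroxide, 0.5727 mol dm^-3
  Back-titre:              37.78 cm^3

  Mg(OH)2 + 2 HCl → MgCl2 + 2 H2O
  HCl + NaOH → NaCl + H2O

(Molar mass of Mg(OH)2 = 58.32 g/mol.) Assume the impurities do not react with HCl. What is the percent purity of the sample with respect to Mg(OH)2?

53.37 %

n(HCl) added = 0.05173 × 0.9115 = 0.04715 mol
n(NaOH) used in back-titration = 0.03778 × 0.5727 = 0.02164 mol
n(HCl) left over = 0.02164 mol (1:1 ratio)
n(HCl) consumed by analyte = 0.04715 − 0.02164 = 0.02552 mol
From the 1:2 ratio, n(Mg(OH)2) = 1/2 × 0.02552 = 0.01276 mol
mass of Mg(OH)2 = 0.01276 × 58.32 = 0.7440 g
% Mg(OH)2 = 0.7440 / 1.394 × 100 = 53.37 %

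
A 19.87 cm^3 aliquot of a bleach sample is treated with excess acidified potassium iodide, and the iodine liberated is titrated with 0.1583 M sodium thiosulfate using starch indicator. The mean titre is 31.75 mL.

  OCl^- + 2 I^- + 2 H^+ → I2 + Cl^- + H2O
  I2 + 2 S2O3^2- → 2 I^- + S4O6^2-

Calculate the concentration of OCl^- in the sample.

0.1265 M

n(S2O3^2-) = 0.03175 × 0.1583 = 5.026 × 10^-3 mol
n(I2) = n(S2O3^2-)/2 = 2.513 × 10^-3 mol
n(OCl^-) in the aliquot = 2.513 × 10^-3 mol (1:1 ratio)
[OCl^-] = 2.513 × 10^-3 / 0.01987 = 0.1265 mol/L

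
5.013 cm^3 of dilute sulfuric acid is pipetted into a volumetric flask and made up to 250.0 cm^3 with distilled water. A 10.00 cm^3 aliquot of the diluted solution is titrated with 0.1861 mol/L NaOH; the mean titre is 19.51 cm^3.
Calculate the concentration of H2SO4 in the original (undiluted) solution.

H2SO4 + 2 NaOH → Na2SO4 + 2 H2O
n(NaOH) = 0.01951 × 0.1861 = 3.631 × 10^-3 mol
From the 1:2 ratio, n(H2SO4) in the aliquot = 1/2 × 3.631 × 10^-3 = 1.815 × 10^-3 mol
[H2SO4]_dilute = 1.815 × 10^-3 / 0.01000 = 0.1815 mol/L
Dilution factor = 250.0 / 5.013 = 49.87
[H2SO4]_stock = 0.1815 × 49.87 = 9.053 mol/L

9.053 mol/L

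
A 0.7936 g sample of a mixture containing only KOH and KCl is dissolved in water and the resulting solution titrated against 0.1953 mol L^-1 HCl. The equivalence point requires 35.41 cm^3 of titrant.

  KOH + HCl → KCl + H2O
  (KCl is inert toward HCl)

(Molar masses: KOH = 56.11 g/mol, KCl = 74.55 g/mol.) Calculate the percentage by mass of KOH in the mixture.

48.90 %

n(HCl) = 0.03541 × 0.1953 = 6.916 × 10^-3 mol
Let x = n(KOH), y = n(KCl).
Titrant: 1x = 6.916 × 10^-3;  mass: 56.11x + 74.55y = 0.7936
Solving, x = 6.916 × 10^-3 mol, y = 5.440 × 10^-3 mol
mass of KOH = 6.916 × 10^-3 × 56.11 = 0.3880 g
% KOH = 0.3880 / 0.7936 × 100 = 48.90 %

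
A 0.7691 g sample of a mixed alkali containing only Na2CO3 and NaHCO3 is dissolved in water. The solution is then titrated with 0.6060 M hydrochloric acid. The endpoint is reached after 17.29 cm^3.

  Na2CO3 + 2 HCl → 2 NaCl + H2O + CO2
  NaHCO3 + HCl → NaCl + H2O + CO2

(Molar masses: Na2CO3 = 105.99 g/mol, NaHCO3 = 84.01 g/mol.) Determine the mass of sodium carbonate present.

0.1899 g

n(HCl) = 0.01729 × 0.6060 = 0.01048 mol
Let x = n(Na2CO3), y = n(NaHCO3).
Titrant: 2x + 1y = 0.01048;  mass: 105.99x + 84.01y = 0.7691
Solving, x = 1.792 × 10^-3 mol, y = 6.894 × 10^-3 mol
mass of Na2CO3 = 1.792 × 10^-3 × 105.99 = 0.1899 g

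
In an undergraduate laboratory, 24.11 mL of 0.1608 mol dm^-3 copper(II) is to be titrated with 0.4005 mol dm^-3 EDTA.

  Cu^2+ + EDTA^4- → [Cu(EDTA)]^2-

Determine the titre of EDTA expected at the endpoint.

9.680 mL

n(Cu2+) = 0.02411 L × 0.1608 mol/L = 3.877 × 10^-3 mol
n(EDTA) = 3.877 × 10^-3 mol (1:1 stoichiometry)
V(EDTA) = 3.877 × 10^-3 mol / 0.4005 mol/L = 0.009680 L = 9.680 mL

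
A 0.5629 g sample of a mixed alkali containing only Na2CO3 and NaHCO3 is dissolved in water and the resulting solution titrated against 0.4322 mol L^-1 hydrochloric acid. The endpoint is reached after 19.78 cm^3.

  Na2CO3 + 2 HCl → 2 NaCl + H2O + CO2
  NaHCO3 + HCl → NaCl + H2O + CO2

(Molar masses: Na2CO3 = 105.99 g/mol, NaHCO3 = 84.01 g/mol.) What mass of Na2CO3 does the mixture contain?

n(HCl) = 0.01978 × 0.4322 = 8.549 × 10^-3 mol
Let x = n(Na2CO3), y = n(NaHCO3).
Titrant: 2x + 1y = 8.549 × 10^-3;  mass: 105.99x + 84.01y = 0.5629
Solving, x = 2.504 × 10^-3 mol, y = 3.542 × 10^-3 mol
mass of Na2CO3 = 2.504 × 10^-3 × 105.99 = 0.2653 g

0.2653 g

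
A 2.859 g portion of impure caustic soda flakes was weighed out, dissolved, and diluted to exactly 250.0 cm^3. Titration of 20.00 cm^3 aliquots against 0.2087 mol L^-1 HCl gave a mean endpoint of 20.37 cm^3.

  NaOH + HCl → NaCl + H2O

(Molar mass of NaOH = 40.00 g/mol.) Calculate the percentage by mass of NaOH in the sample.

74.35 %

n(HCl) per titration = 0.02037 × 0.2087 = 4.251 × 10^-3 mol
n(NaOH) in each aliquot = 4.251 × 10^-3 mol (1:1 ratio)
n(NaOH) in the whole flask = 4.251 × 10^-3 × 250.0/20.00 = 0.05314 mol
mass of NaOH = 0.05314 × 40.00 = 2.126 g
% NaOH = 2.126 / 2.859 × 100 = 74.35 %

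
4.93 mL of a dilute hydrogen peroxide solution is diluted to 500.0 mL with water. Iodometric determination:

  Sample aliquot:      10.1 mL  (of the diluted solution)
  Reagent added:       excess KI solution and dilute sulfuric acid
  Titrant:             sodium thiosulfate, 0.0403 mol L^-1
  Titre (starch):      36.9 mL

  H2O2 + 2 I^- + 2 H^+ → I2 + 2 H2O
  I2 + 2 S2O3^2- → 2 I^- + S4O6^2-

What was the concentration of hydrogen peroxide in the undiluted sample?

7.47 mol/L

n(S2O3^2-) = 0.0369 × 0.0403 = 1.49 × 10^-3 mol
n(I2) = n(S2O3^2-)/2 = 7.44 × 10^-4 mol
n(H2O2) in the aliquot = 7.44 × 10^-4 mol (1:1 ratio)
[H2O2]_dilute = 7.44 × 10^-4 / 0.0101 = 0.0736 mol/L
[H2O2]_original = 0.0736 × 500.0/4.93 = 7.47 mol/L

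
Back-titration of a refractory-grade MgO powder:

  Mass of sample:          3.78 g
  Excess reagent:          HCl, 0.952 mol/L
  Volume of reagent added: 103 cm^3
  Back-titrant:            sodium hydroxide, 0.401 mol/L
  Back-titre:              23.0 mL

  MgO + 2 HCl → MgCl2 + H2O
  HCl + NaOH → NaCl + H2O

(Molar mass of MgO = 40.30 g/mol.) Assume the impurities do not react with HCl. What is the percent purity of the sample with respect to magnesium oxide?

n(HCl) added = 0.103 × 0.952 = 0.0981 mol
n(NaOH) used in back-titration = 0.0230 × 0.401 = 9.22 × 10^-3 mol
n(HCl) left over = 9.22 × 10^-3 mol (1:1 ratio)
n(HCl) consumed by analyte = 0.0981 − 9.22 × 10^-3 = 0.0888 mol
From the 1:2 ratio, n(MgO) = 1/2 × 0.0888 = 0.0444 mol
mass of MgO = 0.0444 × 40.30 = 1.79 g
% MgO = 1.79 / 3.78 × 100 = 47.4 %

47.4 %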